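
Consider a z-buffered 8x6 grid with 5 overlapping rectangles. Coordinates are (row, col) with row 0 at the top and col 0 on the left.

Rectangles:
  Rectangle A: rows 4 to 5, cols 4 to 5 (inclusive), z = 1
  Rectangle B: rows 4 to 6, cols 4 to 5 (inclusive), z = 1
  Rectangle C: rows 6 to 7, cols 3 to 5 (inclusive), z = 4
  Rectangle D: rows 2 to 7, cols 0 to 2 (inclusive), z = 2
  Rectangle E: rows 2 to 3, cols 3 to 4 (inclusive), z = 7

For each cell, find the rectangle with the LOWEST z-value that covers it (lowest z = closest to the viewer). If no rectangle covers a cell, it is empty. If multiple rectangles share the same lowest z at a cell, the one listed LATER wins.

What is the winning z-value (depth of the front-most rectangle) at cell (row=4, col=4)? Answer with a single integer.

Check cell (4,4):
  A: rows 4-5 cols 4-5 z=1 -> covers; best now A (z=1)
  B: rows 4-6 cols 4-5 z=1 -> covers; best now B (z=1)
  C: rows 6-7 cols 3-5 -> outside (row miss)
  D: rows 2-7 cols 0-2 -> outside (col miss)
  E: rows 2-3 cols 3-4 -> outside (row miss)
Winner: B at z=1

Answer: 1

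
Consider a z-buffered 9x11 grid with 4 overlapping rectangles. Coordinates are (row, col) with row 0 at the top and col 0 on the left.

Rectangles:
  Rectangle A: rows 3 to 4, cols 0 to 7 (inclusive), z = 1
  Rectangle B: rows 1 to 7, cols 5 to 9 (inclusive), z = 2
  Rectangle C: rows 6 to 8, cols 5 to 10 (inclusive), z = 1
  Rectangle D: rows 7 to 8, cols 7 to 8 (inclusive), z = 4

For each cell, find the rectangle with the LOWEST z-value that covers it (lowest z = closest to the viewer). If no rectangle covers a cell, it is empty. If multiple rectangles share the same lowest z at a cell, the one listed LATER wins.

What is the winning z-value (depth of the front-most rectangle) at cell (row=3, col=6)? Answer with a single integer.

Check cell (3,6):
  A: rows 3-4 cols 0-7 z=1 -> covers; best now A (z=1)
  B: rows 1-7 cols 5-9 z=2 -> covers; best now A (z=1)
  C: rows 6-8 cols 5-10 -> outside (row miss)
  D: rows 7-8 cols 7-8 -> outside (row miss)
Winner: A at z=1

Answer: 1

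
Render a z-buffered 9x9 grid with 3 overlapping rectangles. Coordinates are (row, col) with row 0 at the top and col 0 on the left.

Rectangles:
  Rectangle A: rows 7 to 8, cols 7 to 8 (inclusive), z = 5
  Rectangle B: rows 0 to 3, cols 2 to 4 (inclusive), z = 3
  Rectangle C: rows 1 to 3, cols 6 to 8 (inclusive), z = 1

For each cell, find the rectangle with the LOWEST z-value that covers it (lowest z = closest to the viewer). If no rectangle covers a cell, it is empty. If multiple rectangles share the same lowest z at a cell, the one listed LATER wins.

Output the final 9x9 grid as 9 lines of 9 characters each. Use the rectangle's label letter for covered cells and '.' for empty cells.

..BBB....
..BBB.CCC
..BBB.CCC
..BBB.CCC
.........
.........
.........
.......AA
.......AA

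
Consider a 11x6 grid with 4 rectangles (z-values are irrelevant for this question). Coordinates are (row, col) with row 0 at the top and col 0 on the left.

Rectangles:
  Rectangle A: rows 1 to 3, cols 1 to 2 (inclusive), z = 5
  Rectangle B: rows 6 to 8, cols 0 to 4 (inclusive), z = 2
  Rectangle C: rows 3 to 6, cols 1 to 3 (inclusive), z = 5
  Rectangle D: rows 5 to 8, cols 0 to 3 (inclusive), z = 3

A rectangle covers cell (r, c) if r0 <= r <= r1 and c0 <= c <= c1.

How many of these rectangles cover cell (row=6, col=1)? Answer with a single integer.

Check cell (6,1):
  A: rows 1-3 cols 1-2 -> outside (row miss)
  B: rows 6-8 cols 0-4 -> covers
  C: rows 3-6 cols 1-3 -> covers
  D: rows 5-8 cols 0-3 -> covers
Count covering = 3

Answer: 3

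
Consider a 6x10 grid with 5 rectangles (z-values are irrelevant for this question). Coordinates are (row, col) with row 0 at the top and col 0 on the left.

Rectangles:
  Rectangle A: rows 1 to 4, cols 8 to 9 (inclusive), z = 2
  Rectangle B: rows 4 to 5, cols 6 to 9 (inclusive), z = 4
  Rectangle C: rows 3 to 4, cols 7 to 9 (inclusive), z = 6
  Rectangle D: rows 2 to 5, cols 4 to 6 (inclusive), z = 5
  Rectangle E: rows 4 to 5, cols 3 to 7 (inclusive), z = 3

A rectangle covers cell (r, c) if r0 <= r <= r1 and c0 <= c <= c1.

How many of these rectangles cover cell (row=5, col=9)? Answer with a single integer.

Check cell (5,9):
  A: rows 1-4 cols 8-9 -> outside (row miss)
  B: rows 4-5 cols 6-9 -> covers
  C: rows 3-4 cols 7-9 -> outside (row miss)
  D: rows 2-5 cols 4-6 -> outside (col miss)
  E: rows 4-5 cols 3-7 -> outside (col miss)
Count covering = 1

Answer: 1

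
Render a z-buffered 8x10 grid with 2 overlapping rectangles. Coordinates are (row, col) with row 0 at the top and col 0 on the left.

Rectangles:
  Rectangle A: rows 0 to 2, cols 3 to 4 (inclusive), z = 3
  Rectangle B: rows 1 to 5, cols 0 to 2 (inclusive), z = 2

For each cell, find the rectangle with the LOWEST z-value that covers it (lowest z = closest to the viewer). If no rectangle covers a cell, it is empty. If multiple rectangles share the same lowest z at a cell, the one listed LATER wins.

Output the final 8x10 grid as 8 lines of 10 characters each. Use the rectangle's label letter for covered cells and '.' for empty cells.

...AA.....
BBBAA.....
BBBAA.....
BBB.......
BBB.......
BBB.......
..........
..........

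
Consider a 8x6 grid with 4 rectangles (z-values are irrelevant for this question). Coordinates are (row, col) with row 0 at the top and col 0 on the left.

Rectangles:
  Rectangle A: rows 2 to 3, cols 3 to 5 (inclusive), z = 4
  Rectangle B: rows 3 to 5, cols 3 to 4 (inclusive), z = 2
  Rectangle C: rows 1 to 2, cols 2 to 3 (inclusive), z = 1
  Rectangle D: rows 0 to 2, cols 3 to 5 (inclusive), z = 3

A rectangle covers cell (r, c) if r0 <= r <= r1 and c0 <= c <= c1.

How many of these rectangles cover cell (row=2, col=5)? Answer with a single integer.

Answer: 2

Derivation:
Check cell (2,5):
  A: rows 2-3 cols 3-5 -> covers
  B: rows 3-5 cols 3-4 -> outside (row miss)
  C: rows 1-2 cols 2-3 -> outside (col miss)
  D: rows 0-2 cols 3-5 -> covers
Count covering = 2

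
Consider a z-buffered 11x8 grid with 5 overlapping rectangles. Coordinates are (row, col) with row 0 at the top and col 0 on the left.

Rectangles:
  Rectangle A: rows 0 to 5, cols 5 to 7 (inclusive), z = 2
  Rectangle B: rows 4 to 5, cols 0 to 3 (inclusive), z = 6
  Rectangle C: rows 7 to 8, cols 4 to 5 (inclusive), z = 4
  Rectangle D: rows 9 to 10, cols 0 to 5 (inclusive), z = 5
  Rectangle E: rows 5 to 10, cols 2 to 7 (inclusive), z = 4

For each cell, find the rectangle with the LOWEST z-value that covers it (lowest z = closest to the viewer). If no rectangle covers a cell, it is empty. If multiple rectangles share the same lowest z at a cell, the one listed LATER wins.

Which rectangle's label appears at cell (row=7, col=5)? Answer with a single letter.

Check cell (7,5):
  A: rows 0-5 cols 5-7 -> outside (row miss)
  B: rows 4-5 cols 0-3 -> outside (row miss)
  C: rows 7-8 cols 4-5 z=4 -> covers; best now C (z=4)
  D: rows 9-10 cols 0-5 -> outside (row miss)
  E: rows 5-10 cols 2-7 z=4 -> covers; best now E (z=4)
Winner: E at z=4

Answer: E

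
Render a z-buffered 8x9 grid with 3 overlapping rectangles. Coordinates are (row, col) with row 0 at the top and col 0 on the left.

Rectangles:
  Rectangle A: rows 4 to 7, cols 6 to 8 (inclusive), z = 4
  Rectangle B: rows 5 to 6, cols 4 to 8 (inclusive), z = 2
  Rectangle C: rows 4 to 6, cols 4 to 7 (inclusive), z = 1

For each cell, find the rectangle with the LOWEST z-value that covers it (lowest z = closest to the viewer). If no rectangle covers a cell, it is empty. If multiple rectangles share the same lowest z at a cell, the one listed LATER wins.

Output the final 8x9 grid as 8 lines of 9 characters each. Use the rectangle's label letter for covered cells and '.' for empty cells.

.........
.........
.........
.........
....CCCCA
....CCCCB
....CCCCB
......AAA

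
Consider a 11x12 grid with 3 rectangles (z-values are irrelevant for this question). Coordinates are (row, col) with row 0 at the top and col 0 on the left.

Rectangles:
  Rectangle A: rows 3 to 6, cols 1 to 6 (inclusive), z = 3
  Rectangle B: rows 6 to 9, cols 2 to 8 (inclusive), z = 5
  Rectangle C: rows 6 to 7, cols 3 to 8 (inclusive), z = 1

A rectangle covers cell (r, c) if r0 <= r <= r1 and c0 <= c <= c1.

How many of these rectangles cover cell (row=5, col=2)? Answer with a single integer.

Check cell (5,2):
  A: rows 3-6 cols 1-6 -> covers
  B: rows 6-9 cols 2-8 -> outside (row miss)
  C: rows 6-7 cols 3-8 -> outside (row miss)
Count covering = 1

Answer: 1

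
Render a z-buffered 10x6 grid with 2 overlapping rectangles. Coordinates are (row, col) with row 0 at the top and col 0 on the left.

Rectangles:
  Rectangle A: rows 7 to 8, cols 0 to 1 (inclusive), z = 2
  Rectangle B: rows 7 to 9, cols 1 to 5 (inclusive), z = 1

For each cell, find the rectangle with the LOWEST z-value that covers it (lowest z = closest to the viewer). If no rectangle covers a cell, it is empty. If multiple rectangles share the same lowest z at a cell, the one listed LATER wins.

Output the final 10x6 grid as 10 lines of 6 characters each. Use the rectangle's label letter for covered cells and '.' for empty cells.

......
......
......
......
......
......
......
ABBBBB
ABBBBB
.BBBBB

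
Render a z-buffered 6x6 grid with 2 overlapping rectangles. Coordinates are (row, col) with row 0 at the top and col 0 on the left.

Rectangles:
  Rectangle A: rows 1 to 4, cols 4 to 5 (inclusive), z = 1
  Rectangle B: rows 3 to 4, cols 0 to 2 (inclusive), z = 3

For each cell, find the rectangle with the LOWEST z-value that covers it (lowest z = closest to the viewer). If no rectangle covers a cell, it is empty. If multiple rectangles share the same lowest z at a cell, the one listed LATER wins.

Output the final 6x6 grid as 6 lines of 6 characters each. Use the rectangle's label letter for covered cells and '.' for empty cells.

......
....AA
....AA
BBB.AA
BBB.AA
......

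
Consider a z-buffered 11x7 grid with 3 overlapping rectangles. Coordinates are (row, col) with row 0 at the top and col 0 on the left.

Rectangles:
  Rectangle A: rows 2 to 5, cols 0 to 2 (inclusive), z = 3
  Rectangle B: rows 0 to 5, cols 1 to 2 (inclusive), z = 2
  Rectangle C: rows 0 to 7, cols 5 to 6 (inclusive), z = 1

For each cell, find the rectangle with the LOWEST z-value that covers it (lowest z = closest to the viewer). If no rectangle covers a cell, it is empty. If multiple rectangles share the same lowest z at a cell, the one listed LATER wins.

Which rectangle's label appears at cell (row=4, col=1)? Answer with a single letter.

Answer: B

Derivation:
Check cell (4,1):
  A: rows 2-5 cols 0-2 z=3 -> covers; best now A (z=3)
  B: rows 0-5 cols 1-2 z=2 -> covers; best now B (z=2)
  C: rows 0-7 cols 5-6 -> outside (col miss)
Winner: B at z=2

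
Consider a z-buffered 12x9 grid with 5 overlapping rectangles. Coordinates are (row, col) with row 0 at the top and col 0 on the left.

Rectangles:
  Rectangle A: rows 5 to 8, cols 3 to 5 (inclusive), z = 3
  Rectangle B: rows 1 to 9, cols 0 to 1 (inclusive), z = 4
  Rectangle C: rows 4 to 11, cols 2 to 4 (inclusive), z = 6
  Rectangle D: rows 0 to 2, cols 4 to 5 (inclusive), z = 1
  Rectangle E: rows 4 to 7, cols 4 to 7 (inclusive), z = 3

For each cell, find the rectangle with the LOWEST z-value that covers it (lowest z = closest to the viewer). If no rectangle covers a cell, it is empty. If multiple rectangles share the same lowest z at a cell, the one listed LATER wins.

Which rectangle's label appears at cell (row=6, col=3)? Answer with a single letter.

Check cell (6,3):
  A: rows 5-8 cols 3-5 z=3 -> covers; best now A (z=3)
  B: rows 1-9 cols 0-1 -> outside (col miss)
  C: rows 4-11 cols 2-4 z=6 -> covers; best now A (z=3)
  D: rows 0-2 cols 4-5 -> outside (row miss)
  E: rows 4-7 cols 4-7 -> outside (col miss)
Winner: A at z=3

Answer: A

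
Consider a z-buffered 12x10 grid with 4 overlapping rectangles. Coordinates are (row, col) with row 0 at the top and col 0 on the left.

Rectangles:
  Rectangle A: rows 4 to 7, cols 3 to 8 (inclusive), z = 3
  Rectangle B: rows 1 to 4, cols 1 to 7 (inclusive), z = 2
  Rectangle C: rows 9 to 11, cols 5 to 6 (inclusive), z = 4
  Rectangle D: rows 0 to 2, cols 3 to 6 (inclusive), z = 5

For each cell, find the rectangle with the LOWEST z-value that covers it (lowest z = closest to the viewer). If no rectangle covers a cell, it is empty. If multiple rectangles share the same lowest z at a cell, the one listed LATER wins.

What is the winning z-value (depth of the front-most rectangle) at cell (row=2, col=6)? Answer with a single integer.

Check cell (2,6):
  A: rows 4-7 cols 3-8 -> outside (row miss)
  B: rows 1-4 cols 1-7 z=2 -> covers; best now B (z=2)
  C: rows 9-11 cols 5-6 -> outside (row miss)
  D: rows 0-2 cols 3-6 z=5 -> covers; best now B (z=2)
Winner: B at z=2

Answer: 2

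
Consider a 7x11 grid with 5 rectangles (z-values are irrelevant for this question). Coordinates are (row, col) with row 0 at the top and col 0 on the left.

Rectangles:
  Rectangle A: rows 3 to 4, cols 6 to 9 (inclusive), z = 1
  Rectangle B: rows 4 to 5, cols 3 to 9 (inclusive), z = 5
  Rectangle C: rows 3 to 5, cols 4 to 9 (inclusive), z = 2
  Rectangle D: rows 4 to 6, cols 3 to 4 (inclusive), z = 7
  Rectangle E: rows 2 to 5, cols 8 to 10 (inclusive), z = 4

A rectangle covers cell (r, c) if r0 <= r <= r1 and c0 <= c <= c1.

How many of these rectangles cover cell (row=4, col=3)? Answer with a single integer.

Answer: 2

Derivation:
Check cell (4,3):
  A: rows 3-4 cols 6-9 -> outside (col miss)
  B: rows 4-5 cols 3-9 -> covers
  C: rows 3-5 cols 4-9 -> outside (col miss)
  D: rows 4-6 cols 3-4 -> covers
  E: rows 2-5 cols 8-10 -> outside (col miss)
Count covering = 2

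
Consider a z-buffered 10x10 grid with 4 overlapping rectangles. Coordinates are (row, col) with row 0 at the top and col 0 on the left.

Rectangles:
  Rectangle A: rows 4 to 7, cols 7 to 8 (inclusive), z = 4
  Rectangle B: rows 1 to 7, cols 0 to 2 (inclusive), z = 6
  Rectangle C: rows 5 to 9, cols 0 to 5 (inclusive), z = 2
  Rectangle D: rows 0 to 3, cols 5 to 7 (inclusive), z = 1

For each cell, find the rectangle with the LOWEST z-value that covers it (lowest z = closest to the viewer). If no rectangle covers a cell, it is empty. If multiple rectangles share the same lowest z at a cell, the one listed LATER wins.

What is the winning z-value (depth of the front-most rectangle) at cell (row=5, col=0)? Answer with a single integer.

Check cell (5,0):
  A: rows 4-7 cols 7-8 -> outside (col miss)
  B: rows 1-7 cols 0-2 z=6 -> covers; best now B (z=6)
  C: rows 5-9 cols 0-5 z=2 -> covers; best now C (z=2)
  D: rows 0-3 cols 5-7 -> outside (row miss)
Winner: C at z=2

Answer: 2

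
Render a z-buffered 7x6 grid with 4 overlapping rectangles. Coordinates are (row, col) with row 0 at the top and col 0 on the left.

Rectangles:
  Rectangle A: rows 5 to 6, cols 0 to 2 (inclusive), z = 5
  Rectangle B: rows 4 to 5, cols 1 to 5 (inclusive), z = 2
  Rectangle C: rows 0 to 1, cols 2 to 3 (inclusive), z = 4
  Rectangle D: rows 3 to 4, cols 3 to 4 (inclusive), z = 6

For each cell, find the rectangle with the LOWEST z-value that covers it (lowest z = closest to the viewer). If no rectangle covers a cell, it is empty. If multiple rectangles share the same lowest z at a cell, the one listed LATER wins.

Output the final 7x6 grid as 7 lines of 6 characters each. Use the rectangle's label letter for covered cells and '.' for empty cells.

..CC..
..CC..
......
...DD.
.BBBBB
ABBBBB
AAA...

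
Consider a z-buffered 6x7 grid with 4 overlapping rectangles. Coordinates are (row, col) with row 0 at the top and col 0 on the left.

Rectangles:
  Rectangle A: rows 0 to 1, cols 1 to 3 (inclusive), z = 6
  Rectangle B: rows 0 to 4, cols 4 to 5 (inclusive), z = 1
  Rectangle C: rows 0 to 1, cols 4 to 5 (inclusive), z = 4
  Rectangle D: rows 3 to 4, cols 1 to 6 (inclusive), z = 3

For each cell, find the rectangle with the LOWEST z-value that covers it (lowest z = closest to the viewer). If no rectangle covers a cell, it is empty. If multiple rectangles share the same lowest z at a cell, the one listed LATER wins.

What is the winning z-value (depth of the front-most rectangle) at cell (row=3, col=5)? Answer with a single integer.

Answer: 1

Derivation:
Check cell (3,5):
  A: rows 0-1 cols 1-3 -> outside (row miss)
  B: rows 0-4 cols 4-5 z=1 -> covers; best now B (z=1)
  C: rows 0-1 cols 4-5 -> outside (row miss)
  D: rows 3-4 cols 1-6 z=3 -> covers; best now B (z=1)
Winner: B at z=1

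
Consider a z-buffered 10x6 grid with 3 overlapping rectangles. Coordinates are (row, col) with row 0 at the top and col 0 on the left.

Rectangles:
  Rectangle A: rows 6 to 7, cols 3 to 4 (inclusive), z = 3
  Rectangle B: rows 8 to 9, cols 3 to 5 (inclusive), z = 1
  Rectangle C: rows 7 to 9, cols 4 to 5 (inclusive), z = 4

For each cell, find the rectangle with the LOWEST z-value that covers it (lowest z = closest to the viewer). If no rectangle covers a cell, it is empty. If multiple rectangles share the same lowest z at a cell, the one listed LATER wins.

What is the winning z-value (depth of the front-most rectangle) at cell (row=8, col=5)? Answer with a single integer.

Check cell (8,5):
  A: rows 6-7 cols 3-4 -> outside (row miss)
  B: rows 8-9 cols 3-5 z=1 -> covers; best now B (z=1)
  C: rows 7-9 cols 4-5 z=4 -> covers; best now B (z=1)
Winner: B at z=1

Answer: 1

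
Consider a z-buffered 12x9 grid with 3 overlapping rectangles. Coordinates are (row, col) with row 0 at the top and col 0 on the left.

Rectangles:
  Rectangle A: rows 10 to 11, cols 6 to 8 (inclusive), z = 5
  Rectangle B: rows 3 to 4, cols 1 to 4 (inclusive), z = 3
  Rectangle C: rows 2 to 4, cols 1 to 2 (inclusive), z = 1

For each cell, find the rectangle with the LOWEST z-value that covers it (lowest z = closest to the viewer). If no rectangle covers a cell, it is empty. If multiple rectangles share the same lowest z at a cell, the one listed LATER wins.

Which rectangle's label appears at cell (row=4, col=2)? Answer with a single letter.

Check cell (4,2):
  A: rows 10-11 cols 6-8 -> outside (row miss)
  B: rows 3-4 cols 1-4 z=3 -> covers; best now B (z=3)
  C: rows 2-4 cols 1-2 z=1 -> covers; best now C (z=1)
Winner: C at z=1

Answer: C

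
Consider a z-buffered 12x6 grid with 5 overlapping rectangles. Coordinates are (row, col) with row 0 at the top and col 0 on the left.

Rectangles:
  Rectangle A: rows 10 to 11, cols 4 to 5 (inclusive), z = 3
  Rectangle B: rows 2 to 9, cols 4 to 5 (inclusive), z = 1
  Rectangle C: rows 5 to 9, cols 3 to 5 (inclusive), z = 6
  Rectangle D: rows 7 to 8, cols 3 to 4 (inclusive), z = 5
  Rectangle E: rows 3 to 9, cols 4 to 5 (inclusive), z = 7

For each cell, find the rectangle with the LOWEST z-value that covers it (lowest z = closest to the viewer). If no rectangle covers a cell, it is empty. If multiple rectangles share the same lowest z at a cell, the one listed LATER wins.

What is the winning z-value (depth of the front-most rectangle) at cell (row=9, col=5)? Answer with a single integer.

Answer: 1

Derivation:
Check cell (9,5):
  A: rows 10-11 cols 4-5 -> outside (row miss)
  B: rows 2-9 cols 4-5 z=1 -> covers; best now B (z=1)
  C: rows 5-9 cols 3-5 z=6 -> covers; best now B (z=1)
  D: rows 7-8 cols 3-4 -> outside (row miss)
  E: rows 3-9 cols 4-5 z=7 -> covers; best now B (z=1)
Winner: B at z=1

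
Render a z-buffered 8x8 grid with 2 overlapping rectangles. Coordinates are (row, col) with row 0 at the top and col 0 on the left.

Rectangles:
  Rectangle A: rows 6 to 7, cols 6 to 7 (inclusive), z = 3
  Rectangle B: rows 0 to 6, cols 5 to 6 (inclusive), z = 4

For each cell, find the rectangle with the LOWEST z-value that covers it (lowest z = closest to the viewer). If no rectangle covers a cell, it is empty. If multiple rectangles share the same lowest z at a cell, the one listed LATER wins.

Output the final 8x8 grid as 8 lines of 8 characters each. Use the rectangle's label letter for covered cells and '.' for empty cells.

.....BB.
.....BB.
.....BB.
.....BB.
.....BB.
.....BB.
.....BAA
......AA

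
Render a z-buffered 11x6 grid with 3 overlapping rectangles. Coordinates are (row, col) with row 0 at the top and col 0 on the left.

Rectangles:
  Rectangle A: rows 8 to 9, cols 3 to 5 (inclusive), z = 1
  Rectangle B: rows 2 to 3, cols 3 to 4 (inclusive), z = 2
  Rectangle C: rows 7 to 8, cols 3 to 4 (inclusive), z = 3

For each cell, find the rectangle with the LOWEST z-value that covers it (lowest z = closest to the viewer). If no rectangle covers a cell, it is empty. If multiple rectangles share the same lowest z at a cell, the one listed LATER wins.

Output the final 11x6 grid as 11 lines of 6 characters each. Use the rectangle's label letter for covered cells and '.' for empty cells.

......
......
...BB.
...BB.
......
......
......
...CC.
...AAA
...AAA
......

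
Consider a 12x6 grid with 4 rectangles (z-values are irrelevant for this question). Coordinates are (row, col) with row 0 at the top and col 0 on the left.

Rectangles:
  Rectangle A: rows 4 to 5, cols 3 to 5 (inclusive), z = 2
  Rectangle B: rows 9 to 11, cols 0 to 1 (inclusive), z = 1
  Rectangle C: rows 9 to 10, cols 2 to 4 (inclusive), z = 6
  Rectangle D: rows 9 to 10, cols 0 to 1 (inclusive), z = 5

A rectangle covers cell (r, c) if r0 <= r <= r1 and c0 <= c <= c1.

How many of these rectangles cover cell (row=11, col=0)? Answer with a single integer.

Check cell (11,0):
  A: rows 4-5 cols 3-5 -> outside (row miss)
  B: rows 9-11 cols 0-1 -> covers
  C: rows 9-10 cols 2-4 -> outside (row miss)
  D: rows 9-10 cols 0-1 -> outside (row miss)
Count covering = 1

Answer: 1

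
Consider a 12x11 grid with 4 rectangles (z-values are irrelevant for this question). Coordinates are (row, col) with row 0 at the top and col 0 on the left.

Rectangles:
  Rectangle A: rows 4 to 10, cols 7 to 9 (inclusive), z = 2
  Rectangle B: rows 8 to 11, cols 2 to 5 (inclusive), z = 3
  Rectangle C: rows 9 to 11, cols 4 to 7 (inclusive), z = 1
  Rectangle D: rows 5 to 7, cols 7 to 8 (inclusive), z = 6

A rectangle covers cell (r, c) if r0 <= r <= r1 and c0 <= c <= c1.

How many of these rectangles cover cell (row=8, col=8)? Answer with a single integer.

Answer: 1

Derivation:
Check cell (8,8):
  A: rows 4-10 cols 7-9 -> covers
  B: rows 8-11 cols 2-5 -> outside (col miss)
  C: rows 9-11 cols 4-7 -> outside (row miss)
  D: rows 5-7 cols 7-8 -> outside (row miss)
Count covering = 1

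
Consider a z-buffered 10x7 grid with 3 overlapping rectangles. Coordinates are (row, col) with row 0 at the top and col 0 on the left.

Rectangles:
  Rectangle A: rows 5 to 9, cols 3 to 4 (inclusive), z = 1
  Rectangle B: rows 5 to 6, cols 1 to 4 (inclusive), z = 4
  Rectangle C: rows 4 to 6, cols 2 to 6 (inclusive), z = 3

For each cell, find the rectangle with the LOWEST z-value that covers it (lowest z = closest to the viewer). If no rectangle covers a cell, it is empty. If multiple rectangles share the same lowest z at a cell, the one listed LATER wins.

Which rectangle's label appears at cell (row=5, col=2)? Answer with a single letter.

Check cell (5,2):
  A: rows 5-9 cols 3-4 -> outside (col miss)
  B: rows 5-6 cols 1-4 z=4 -> covers; best now B (z=4)
  C: rows 4-6 cols 2-6 z=3 -> covers; best now C (z=3)
Winner: C at z=3

Answer: C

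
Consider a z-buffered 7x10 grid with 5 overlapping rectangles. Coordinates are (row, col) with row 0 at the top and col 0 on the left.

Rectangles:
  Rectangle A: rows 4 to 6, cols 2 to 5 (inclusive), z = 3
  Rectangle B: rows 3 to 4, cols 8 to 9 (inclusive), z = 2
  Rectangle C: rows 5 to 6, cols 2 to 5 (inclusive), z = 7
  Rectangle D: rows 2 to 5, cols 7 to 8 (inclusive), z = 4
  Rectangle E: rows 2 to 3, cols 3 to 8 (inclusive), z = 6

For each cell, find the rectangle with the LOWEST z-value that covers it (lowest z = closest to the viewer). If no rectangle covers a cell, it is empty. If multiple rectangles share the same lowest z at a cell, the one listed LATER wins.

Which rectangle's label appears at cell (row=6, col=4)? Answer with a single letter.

Answer: A

Derivation:
Check cell (6,4):
  A: rows 4-6 cols 2-5 z=3 -> covers; best now A (z=3)
  B: rows 3-4 cols 8-9 -> outside (row miss)
  C: rows 5-6 cols 2-5 z=7 -> covers; best now A (z=3)
  D: rows 2-5 cols 7-8 -> outside (row miss)
  E: rows 2-3 cols 3-8 -> outside (row miss)
Winner: A at z=3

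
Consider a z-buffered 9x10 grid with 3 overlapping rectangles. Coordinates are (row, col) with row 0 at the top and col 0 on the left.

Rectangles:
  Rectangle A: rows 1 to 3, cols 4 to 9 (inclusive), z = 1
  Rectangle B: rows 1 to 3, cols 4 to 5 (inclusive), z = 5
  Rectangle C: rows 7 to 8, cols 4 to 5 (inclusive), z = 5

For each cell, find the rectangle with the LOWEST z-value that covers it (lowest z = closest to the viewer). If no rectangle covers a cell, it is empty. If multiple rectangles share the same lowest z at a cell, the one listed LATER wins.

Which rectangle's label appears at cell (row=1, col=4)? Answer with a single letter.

Answer: A

Derivation:
Check cell (1,4):
  A: rows 1-3 cols 4-9 z=1 -> covers; best now A (z=1)
  B: rows 1-3 cols 4-5 z=5 -> covers; best now A (z=1)
  C: rows 7-8 cols 4-5 -> outside (row miss)
Winner: A at z=1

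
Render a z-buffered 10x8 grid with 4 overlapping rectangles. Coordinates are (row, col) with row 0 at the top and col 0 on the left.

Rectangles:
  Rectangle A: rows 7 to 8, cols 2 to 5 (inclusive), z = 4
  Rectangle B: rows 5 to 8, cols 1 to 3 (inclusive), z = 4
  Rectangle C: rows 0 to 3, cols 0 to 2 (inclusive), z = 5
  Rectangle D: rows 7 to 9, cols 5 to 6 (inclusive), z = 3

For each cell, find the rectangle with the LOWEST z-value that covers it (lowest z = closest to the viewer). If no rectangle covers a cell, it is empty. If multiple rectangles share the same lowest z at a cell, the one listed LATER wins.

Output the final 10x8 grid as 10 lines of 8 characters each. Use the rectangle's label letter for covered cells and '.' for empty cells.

CCC.....
CCC.....
CCC.....
CCC.....
........
.BBB....
.BBB....
.BBBADD.
.BBBADD.
.....DD.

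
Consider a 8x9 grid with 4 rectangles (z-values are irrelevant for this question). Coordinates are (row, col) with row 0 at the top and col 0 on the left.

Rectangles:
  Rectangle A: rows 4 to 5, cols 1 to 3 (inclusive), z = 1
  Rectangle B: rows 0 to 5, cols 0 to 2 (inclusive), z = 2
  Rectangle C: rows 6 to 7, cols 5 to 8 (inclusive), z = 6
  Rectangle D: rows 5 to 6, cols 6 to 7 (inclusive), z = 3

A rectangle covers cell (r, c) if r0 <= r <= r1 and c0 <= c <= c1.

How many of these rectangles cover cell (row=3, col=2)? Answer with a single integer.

Check cell (3,2):
  A: rows 4-5 cols 1-3 -> outside (row miss)
  B: rows 0-5 cols 0-2 -> covers
  C: rows 6-7 cols 5-8 -> outside (row miss)
  D: rows 5-6 cols 6-7 -> outside (row miss)
Count covering = 1

Answer: 1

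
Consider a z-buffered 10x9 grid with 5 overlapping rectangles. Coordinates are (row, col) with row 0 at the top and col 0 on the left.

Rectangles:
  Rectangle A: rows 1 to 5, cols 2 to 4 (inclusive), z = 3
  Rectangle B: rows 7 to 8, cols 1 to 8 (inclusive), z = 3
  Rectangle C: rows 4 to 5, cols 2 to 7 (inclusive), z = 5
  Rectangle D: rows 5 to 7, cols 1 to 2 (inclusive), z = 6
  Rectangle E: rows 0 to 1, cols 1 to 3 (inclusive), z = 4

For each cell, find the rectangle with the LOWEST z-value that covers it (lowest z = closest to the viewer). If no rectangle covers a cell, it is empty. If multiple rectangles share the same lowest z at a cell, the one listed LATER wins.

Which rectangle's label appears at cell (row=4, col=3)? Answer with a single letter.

Check cell (4,3):
  A: rows 1-5 cols 2-4 z=3 -> covers; best now A (z=3)
  B: rows 7-8 cols 1-8 -> outside (row miss)
  C: rows 4-5 cols 2-7 z=5 -> covers; best now A (z=3)
  D: rows 5-7 cols 1-2 -> outside (row miss)
  E: rows 0-1 cols 1-3 -> outside (row miss)
Winner: A at z=3

Answer: A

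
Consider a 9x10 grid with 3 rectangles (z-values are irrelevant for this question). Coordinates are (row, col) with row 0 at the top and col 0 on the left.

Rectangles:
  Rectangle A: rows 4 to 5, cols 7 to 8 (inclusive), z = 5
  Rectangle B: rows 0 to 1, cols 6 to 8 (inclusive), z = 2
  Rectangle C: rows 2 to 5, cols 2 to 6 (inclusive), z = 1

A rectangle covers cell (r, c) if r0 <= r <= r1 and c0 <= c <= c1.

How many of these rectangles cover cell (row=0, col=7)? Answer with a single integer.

Answer: 1

Derivation:
Check cell (0,7):
  A: rows 4-5 cols 7-8 -> outside (row miss)
  B: rows 0-1 cols 6-8 -> covers
  C: rows 2-5 cols 2-6 -> outside (row miss)
Count covering = 1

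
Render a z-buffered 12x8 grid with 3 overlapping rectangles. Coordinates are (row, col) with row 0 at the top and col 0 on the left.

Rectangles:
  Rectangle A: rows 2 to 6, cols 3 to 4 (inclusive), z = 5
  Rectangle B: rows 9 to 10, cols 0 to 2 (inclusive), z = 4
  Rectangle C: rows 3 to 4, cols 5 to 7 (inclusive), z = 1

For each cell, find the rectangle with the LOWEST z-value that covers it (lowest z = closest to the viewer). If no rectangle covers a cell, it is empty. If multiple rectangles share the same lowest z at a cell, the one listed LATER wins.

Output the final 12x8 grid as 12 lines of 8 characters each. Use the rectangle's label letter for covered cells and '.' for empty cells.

........
........
...AA...
...AACCC
...AACCC
...AA...
...AA...
........
........
BBB.....
BBB.....
........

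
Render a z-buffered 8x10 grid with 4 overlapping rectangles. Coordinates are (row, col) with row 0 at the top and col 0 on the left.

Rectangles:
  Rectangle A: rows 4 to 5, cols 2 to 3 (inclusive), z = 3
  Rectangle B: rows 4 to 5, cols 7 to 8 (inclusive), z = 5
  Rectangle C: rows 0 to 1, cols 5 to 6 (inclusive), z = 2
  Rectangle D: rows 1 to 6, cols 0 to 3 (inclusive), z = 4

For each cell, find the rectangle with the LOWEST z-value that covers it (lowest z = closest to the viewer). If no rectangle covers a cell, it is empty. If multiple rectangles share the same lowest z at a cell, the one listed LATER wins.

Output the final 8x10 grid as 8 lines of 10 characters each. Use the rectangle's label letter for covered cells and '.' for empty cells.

.....CC...
DDDD.CC...
DDDD......
DDDD......
DDAA...BB.
DDAA...BB.
DDDD......
..........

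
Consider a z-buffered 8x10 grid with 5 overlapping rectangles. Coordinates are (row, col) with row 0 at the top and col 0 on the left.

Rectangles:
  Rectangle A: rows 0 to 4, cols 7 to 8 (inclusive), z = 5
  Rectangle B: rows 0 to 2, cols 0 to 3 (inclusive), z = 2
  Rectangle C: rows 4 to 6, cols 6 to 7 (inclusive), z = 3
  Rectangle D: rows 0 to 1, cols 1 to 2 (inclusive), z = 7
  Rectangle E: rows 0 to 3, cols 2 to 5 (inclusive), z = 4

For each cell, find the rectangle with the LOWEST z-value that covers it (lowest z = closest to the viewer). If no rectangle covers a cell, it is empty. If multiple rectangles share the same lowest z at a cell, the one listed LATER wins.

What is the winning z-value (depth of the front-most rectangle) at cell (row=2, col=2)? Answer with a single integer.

Check cell (2,2):
  A: rows 0-4 cols 7-8 -> outside (col miss)
  B: rows 0-2 cols 0-3 z=2 -> covers; best now B (z=2)
  C: rows 4-6 cols 6-7 -> outside (row miss)
  D: rows 0-1 cols 1-2 -> outside (row miss)
  E: rows 0-3 cols 2-5 z=4 -> covers; best now B (z=2)
Winner: B at z=2

Answer: 2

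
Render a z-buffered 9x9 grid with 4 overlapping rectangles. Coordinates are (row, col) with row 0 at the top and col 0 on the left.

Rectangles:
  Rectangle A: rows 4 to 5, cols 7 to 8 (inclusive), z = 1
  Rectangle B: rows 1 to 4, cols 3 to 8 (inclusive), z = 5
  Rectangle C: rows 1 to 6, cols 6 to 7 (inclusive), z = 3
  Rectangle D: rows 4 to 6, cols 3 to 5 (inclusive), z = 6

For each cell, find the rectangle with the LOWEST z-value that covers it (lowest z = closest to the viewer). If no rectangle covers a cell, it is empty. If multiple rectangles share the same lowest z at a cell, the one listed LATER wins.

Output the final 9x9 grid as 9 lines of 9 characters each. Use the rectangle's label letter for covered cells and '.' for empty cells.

.........
...BBBCCB
...BBBCCB
...BBBCCB
...BBBCAA
...DDDCAA
...DDDCC.
.........
.........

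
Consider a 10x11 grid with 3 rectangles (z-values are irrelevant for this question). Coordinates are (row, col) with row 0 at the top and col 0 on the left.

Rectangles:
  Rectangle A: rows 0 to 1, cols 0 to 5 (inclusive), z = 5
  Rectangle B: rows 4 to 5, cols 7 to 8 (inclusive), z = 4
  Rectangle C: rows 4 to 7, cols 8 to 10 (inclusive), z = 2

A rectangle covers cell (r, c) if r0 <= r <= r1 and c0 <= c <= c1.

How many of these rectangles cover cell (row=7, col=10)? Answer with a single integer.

Check cell (7,10):
  A: rows 0-1 cols 0-5 -> outside (row miss)
  B: rows 4-5 cols 7-8 -> outside (row miss)
  C: rows 4-7 cols 8-10 -> covers
Count covering = 1

Answer: 1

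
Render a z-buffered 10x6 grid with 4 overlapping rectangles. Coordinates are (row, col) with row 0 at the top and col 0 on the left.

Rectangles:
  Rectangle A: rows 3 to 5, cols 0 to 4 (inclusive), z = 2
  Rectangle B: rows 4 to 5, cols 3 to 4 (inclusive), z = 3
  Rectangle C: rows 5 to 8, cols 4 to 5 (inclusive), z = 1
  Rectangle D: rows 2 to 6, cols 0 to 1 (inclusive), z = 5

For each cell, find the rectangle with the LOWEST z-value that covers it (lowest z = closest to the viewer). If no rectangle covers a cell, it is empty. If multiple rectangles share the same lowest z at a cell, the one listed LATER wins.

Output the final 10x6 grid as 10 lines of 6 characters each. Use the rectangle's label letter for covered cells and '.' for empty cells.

......
......
DD....
AAAAA.
AAAAA.
AAAACC
DD..CC
....CC
....CC
......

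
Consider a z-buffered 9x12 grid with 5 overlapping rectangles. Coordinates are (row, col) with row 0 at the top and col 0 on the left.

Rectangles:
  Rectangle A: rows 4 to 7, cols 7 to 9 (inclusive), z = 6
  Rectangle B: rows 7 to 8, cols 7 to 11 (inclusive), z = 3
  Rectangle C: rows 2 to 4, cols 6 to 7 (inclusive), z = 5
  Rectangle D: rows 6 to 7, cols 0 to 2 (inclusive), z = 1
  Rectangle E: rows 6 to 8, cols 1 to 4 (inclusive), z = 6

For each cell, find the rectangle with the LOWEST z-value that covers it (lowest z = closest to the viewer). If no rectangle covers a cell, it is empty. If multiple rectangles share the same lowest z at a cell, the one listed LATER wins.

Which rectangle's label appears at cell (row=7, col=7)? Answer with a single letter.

Check cell (7,7):
  A: rows 4-7 cols 7-9 z=6 -> covers; best now A (z=6)
  B: rows 7-8 cols 7-11 z=3 -> covers; best now B (z=3)
  C: rows 2-4 cols 6-7 -> outside (row miss)
  D: rows 6-7 cols 0-2 -> outside (col miss)
  E: rows 6-8 cols 1-4 -> outside (col miss)
Winner: B at z=3

Answer: B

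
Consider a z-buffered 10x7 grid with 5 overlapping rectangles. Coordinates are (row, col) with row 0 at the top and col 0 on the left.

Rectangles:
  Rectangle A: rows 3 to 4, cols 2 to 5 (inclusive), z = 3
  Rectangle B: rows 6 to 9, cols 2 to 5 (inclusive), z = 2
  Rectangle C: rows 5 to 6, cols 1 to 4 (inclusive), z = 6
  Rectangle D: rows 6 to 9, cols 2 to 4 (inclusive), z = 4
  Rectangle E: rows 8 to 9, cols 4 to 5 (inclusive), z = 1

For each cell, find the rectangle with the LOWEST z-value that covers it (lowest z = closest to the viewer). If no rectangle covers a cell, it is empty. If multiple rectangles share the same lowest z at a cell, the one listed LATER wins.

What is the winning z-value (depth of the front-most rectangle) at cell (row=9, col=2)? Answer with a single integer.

Answer: 2

Derivation:
Check cell (9,2):
  A: rows 3-4 cols 2-5 -> outside (row miss)
  B: rows 6-9 cols 2-5 z=2 -> covers; best now B (z=2)
  C: rows 5-6 cols 1-4 -> outside (row miss)
  D: rows 6-9 cols 2-4 z=4 -> covers; best now B (z=2)
  E: rows 8-9 cols 4-5 -> outside (col miss)
Winner: B at z=2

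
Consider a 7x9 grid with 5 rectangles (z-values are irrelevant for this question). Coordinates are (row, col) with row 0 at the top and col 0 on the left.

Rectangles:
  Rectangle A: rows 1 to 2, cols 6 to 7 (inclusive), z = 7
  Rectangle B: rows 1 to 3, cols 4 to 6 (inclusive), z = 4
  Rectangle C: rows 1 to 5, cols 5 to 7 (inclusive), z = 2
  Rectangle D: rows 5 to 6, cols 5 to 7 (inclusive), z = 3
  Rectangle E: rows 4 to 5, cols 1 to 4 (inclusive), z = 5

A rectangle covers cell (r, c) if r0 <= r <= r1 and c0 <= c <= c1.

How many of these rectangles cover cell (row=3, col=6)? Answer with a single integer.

Check cell (3,6):
  A: rows 1-2 cols 6-7 -> outside (row miss)
  B: rows 1-3 cols 4-6 -> covers
  C: rows 1-5 cols 5-7 -> covers
  D: rows 5-6 cols 5-7 -> outside (row miss)
  E: rows 4-5 cols 1-4 -> outside (row miss)
Count covering = 2

Answer: 2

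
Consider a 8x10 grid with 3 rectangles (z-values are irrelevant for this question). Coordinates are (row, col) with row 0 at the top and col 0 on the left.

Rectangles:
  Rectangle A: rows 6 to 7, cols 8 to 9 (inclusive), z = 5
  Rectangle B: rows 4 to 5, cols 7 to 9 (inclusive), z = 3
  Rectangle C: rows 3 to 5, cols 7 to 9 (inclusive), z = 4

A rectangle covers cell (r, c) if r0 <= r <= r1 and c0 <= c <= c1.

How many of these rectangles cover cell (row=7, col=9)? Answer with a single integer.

Check cell (7,9):
  A: rows 6-7 cols 8-9 -> covers
  B: rows 4-5 cols 7-9 -> outside (row miss)
  C: rows 3-5 cols 7-9 -> outside (row miss)
Count covering = 1

Answer: 1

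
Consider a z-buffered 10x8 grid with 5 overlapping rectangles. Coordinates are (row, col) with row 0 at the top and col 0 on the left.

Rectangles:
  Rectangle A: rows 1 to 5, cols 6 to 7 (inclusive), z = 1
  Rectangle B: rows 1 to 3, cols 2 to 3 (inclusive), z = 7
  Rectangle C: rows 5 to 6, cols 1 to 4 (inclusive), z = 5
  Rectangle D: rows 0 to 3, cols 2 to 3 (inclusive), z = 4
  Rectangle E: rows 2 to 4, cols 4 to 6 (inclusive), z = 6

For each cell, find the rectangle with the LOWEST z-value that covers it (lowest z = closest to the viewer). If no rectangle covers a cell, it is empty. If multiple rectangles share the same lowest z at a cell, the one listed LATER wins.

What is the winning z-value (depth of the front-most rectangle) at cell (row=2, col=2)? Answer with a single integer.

Answer: 4

Derivation:
Check cell (2,2):
  A: rows 1-5 cols 6-7 -> outside (col miss)
  B: rows 1-3 cols 2-3 z=7 -> covers; best now B (z=7)
  C: rows 5-6 cols 1-4 -> outside (row miss)
  D: rows 0-3 cols 2-3 z=4 -> covers; best now D (z=4)
  E: rows 2-4 cols 4-6 -> outside (col miss)
Winner: D at z=4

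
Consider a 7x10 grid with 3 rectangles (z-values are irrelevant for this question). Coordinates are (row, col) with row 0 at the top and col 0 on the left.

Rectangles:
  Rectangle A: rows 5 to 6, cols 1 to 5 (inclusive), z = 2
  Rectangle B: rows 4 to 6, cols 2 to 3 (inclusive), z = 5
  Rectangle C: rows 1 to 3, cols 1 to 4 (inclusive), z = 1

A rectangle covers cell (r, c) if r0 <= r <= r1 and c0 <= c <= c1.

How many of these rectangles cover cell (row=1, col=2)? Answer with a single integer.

Check cell (1,2):
  A: rows 5-6 cols 1-5 -> outside (row miss)
  B: rows 4-6 cols 2-3 -> outside (row miss)
  C: rows 1-3 cols 1-4 -> covers
Count covering = 1

Answer: 1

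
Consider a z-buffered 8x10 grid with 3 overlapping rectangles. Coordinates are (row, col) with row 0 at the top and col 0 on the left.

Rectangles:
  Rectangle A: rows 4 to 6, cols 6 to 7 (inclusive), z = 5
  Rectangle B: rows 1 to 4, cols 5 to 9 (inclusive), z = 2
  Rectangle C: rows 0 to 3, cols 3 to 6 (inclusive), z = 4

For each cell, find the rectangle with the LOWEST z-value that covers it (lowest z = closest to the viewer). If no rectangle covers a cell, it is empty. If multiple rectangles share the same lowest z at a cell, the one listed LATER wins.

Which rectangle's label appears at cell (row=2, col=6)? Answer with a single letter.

Answer: B

Derivation:
Check cell (2,6):
  A: rows 4-6 cols 6-7 -> outside (row miss)
  B: rows 1-4 cols 5-9 z=2 -> covers; best now B (z=2)
  C: rows 0-3 cols 3-6 z=4 -> covers; best now B (z=2)
Winner: B at z=2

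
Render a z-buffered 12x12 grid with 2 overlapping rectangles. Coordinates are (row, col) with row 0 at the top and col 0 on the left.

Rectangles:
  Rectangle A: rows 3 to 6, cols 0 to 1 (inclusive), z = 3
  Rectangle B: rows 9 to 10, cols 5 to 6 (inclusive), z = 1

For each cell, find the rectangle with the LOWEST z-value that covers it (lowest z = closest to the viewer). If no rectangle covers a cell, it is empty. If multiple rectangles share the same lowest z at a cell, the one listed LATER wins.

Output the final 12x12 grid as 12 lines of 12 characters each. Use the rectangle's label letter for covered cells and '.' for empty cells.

............
............
............
AA..........
AA..........
AA..........
AA..........
............
............
.....BB.....
.....BB.....
............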